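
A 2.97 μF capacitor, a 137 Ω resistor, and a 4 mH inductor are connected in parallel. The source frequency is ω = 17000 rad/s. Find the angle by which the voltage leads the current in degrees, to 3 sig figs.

-78.5°

X_L = ωL = 68.0 Ω
X_C = 1/(ωC) = 19.8 Ω
Parallel: admittances add. Y = 1/R + 1/(jωL) + jωC
Y = (0.00730 + j0.0358) S
|Y| = 0.0365 S → |Z| = 1/|Y| = 27.4 Ω, ∠Z = −∠Y = -78.5°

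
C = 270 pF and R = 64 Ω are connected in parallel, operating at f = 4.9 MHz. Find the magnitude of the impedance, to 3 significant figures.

ω = 2πf = 3.079e+07 rad/s
X_C = 1/(ωC) = 120 Ω
Parallel: admittances add. Y = 1/R + jωC
Y = (0.0156 + j0.00831) S
|Y| = 0.0177 S → |Z| = 1/|Y| = 56.5 Ω, ∠Z = −∠Y = -28.0°

56.5 Ω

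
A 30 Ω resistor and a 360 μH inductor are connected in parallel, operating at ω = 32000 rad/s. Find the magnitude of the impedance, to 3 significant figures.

10.8 Ω

X_L = ωL = 11.5 Ω
Parallel: admittances add. Y = 1/R + 1/(jωL)
Y = (0.0333 − j0.0868) S
|Y| = 0.0930 S → |Z| = 1/|Y| = 10.8 Ω, ∠Z = −∠Y = 69.0°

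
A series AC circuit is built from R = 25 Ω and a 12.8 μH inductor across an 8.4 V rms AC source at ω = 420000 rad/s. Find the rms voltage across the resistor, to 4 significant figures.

8.212 V

X_L = ωL = 5.376 Ω
Z = 25.00 + j5.376 Ω
|Z| = √(25.00² + 5.376²) = 25.57 Ω
I = V/|Z| = 328.5 mA
V_R = I·|Z_R| = 0.3285 × 25.00 = 8.212 V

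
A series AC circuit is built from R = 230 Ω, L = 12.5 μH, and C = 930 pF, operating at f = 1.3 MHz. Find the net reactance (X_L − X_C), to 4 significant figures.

-29.54 Ω

ω = 2πf = 8.168e+06 rad/s
X_L = ωL = 102.1 Ω
X_C = 1/(ωC) = 131.6 Ω
X = 102.1 − 131.6 = -29.54 Ω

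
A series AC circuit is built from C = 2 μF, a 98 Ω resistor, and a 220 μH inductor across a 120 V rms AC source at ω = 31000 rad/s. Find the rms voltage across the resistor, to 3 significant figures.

X_L = ωL = 6.82 Ω
X_C = 1/(ωC) = 16.1 Ω
Net reactance X = X_L − X_C = -9.31 Ω
Z = 98.0 − j9.31 Ω
|Z| = √(98.0² + 9.31²) = 98.4 Ω
I = V/|Z| = 1.22 A
V_R = I·|Z_R| = 1.22 × 98.0 = 119 V

119 V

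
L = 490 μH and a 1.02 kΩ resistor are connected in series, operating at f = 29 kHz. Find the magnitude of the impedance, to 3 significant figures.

ω = 2πf = 182200 rad/s
X_L = ωL = 89.3 Ω
Z = 1020 + j89.3 Ω
|Z| = √(1020² + 89.3²) = 1020 Ω

1020 Ω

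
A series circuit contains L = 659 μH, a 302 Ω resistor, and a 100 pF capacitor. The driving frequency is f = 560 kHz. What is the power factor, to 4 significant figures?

ω = 2πf = 3.519e+06 rad/s
X_L = ωL = 2319 Ω
X_C = 1/(ωC) = 2842 Ω
Net reactance X = X_L − X_C = -523.3 Ω
Z = 302.0 − j523.3 Ω
|Z| = √(302.0² + 523.3²) = 604.2 Ω
∠Z = arctan(-523.3/302.0) = -60.01°
cos φ = cos(-60.01°) = 0.4998

0.4998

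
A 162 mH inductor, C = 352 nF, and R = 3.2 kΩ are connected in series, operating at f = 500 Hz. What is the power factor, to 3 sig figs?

0.992

ω = 2πf = 3142 rad/s
X_L = ωL = 509 Ω
X_C = 1/(ωC) = 904 Ω
Net reactance X = X_L − X_C = -395 Ω
Z = 3200 − j395 Ω
|Z| = √(3200² + 395²) = 3220 Ω
∠Z = arctan(-395/3200) = -7.04°
cos φ = cos(-7.04°) = 0.992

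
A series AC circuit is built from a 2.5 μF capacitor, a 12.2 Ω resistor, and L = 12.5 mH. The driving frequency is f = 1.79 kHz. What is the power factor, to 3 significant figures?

ω = 2πf = 11250 rad/s
X_L = ωL = 141 Ω
X_C = 1/(ωC) = 35.6 Ω
Net reactance X = X_L − X_C = 105 Ω
Z = 12.2 + j105 Ω
|Z| = √(12.2² + 105²) = 106 Ω
∠Z = arctan(105/12.2) = 83.4°
cos φ = cos(83.4°) = 0.115

0.115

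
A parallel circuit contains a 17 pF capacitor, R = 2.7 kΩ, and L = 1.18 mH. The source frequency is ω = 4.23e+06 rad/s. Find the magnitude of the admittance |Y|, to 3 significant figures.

X_L = ωL = 4990 Ω
X_C = 1/(ωC) = 13900 Ω
Parallel: admittances add. Y = 1/R + 1/(jωL) + jωC
Y = (0.000370 − j0.000128) S
|Y| = 0.000392 S → |Z| = 1/|Y| = 2550 Ω, ∠Z = −∠Y = 19.1°

392 μS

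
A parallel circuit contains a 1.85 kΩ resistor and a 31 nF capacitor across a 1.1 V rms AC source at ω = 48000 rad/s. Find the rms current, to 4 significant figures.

X_C = 1/(ωC) = 672.0 Ω
Parallel: admittances add. Y = 1/R + jωC
Y = (0.0005405 + j0.001488) S
|Y| = 0.001583 S → |Z| = 1/|Y| = 631.7 Ω, ∠Z = −∠Y = -70.04°
I = V/|Z| = 1.1/631.7 = 1.741 mA

1.741 mA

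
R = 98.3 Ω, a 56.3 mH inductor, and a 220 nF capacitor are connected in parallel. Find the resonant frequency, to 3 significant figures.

ω₀ = 1/√(LC) = 1/√(0.0563 × 2.2e-07) = 8985 rad/s
f₀ = ω₀/(2π) = 1.43 kHz

1.43 kHz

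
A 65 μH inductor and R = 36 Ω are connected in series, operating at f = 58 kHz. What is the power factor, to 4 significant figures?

0.8354

ω = 2πf = 364400 rad/s
X_L = ωL = 23.69 Ω
Z = 36.00 + j23.69 Ω
|Z| = √(36.00² + 23.69²) = 43.09 Ω
∠Z = arctan(23.69/36.00) = 33.34°
cos φ = cos(33.34°) = 0.8354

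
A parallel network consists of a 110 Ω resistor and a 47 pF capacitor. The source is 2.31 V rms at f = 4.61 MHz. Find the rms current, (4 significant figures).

ω = 2πf = 2.897e+07 rad/s
X_C = 1/(ωC) = 734.5 Ω
Parallel: admittances add. Y = 1/R + jωC
Y = (0.009091 + j0.001361) S
|Y| = 0.009192 S → |Z| = 1/|Y| = 108.8 Ω, ∠Z = −∠Y = -8.517°
I = V/|Z| = 2.31/108.8 = 21.23 mA

21.23 mA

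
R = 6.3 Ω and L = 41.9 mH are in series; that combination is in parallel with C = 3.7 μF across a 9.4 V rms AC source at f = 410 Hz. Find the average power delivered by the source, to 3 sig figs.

ω = 2πf = 2576 rad/s
X_L = ωL = 108 Ω
X_C = 1/(ωC) = 105 Ω
Branch 1 (R+jX_L): Z₁ = 6.30 + j108 Ω, |Z₁| = 108 Ω
Branch 2 (−jX_C): Z₂ = −j105 Ω
Parallel: Z = Z₁Z₂/(Z₁+Z₂), |Z| = 1620 Ω, ∠Z = -29.0°
I = V/|Z| = 5.79 mA
P = VI cos φ = 9.4 × 0.00579 × cos(-29.0°) = 47.6 mW

47.6 mW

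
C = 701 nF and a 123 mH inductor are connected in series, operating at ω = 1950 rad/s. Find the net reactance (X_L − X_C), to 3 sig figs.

X_L = ωL = 240 Ω
X_C = 1/(ωC) = 732 Ω
X = 240 − 732 = -492 Ω

-492 Ω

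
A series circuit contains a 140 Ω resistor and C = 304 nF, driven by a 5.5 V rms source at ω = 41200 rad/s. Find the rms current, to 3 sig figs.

X_C = 1/(ωC) = 79.8 Ω
Z = 140 − j79.8 Ω
|Z| = √(140² + 79.8²) = 161 Ω
I = V/|Z| = 5.5/161 = 34.1 mA

34.1 mA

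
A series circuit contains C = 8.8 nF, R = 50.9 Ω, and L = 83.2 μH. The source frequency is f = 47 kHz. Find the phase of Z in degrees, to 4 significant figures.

-81.96°

ω = 2πf = 295300 rad/s
X_L = ωL = 24.57 Ω
X_C = 1/(ωC) = 384.8 Ω
Net reactance X = X_L − X_C = -360.2 Ω
Z = 50.90 − j360.2 Ω
|Z| = √(50.90² + 360.2²) = 363.8 Ω
∠Z = arctan(-360.2/50.90) = -81.96°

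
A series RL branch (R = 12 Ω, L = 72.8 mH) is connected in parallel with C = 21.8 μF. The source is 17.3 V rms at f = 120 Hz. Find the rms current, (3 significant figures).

ω = 2πf = 754.0 rad/s
X_L = ωL = 54.9 Ω
X_C = 1/(ωC) = 60.8 Ω
Branch 1 (R+jX_L): Z₁ = 12.0 + j54.9 Ω, |Z₁| = 56.2 Ω
Branch 2 (−jX_C): Z₂ = −j60.8 Ω
Parallel: Z = Z₁Z₂/(Z₁+Z₂), |Z| = 255 Ω, ∠Z = 14.0°
I = V/|Z| = 17.3/255 = 67.8 mA

67.8 mA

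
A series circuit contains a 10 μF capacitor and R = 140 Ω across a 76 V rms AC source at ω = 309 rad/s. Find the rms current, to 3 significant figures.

216 mA

X_C = 1/(ωC) = 324 Ω
Z = 140 − j324 Ω
|Z| = √(140² + 324²) = 353 Ω
I = V/|Z| = 76/353 = 216 mA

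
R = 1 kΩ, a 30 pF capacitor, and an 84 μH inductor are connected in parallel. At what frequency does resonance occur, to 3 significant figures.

ω₀ = 1/√(LC) = 1/√(8.4e-05 × 3e-11) = 1.992e+07 rad/s
f₀ = ω₀/(2π) = 3.17 MHz

3.17 MHz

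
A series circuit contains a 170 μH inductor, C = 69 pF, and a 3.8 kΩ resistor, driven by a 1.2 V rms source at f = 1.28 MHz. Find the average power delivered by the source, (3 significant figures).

374 μW

ω = 2πf = 8.042e+06 rad/s
X_L = ωL = 1370 Ω
X_C = 1/(ωC) = 1800 Ω
Net reactance X = X_L − X_C = -435 Ω
Z = 3800 − j435 Ω
|Z| = √(3800² + 435²) = 3820 Ω
∠Z = arctan(-435/3800) = -6.53°
I = V/|Z| = 314 μA
P = VI cos φ = 1.2 × 0.000314 × cos(-6.53°) = 374 μW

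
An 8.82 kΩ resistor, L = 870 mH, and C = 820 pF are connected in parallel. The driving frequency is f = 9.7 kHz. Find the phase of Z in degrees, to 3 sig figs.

-15.3°

ω = 2πf = 60950 rad/s
X_L = ωL = 53000 Ω
X_C = 1/(ωC) = 20000 Ω
Parallel: admittances add. Y = 1/R + 1/(jωL) + jωC
Y = (0.000113 + j3.11e-05) S
|Y| = 0.000118 S → |Z| = 1/|Y| = 8510 Ω, ∠Z = −∠Y = -15.3°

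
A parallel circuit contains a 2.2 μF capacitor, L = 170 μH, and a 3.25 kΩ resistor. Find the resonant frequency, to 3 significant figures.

8.23 kHz

ω₀ = 1/√(LC) = 1/√(0.00017 × 2.2e-06) = 51710 rad/s
f₀ = ω₀/(2π) = 8.23 kHz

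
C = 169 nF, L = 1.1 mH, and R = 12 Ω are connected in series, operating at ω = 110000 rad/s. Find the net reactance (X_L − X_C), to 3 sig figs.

X_L = ωL = 121 Ω
X_C = 1/(ωC) = 53.8 Ω
X = 121 − 53.8 = 67.2 Ω

67.2 Ω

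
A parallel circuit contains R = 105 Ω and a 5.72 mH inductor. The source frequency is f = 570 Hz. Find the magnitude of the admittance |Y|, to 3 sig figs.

49.7 mS

ω = 2πf = 3581 rad/s
X_L = ωL = 20.5 Ω
Parallel: admittances add. Y = 1/R + 1/(jωL)
Y = (0.00952 − j0.0488) S
|Y| = 0.0497 S → |Z| = 1/|Y| = 20.1 Ω, ∠Z = −∠Y = 79.0°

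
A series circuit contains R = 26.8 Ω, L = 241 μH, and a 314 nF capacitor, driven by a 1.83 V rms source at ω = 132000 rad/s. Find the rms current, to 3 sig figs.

65.6 mA

X_L = ωL = 31.8 Ω
X_C = 1/(ωC) = 24.1 Ω
Net reactance X = X_L − X_C = 7.69 Ω
Z = 26.8 + j7.69 Ω
|Z| = √(26.8² + 7.69²) = 27.9 Ω
I = V/|Z| = 1.83/27.9 = 65.6 mA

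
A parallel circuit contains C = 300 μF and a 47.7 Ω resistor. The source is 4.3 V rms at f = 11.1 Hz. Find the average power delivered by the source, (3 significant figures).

388 mW

ω = 2πf = 69.74 rad/s
X_C = 1/(ωC) = 47.8 Ω
Parallel: admittances add. Y = 1/R + jωC
Y = (0.0210 + j0.0209) S
|Y| = 0.0296 S → |Z| = 1/|Y| = 33.8 Ω, ∠Z = −∠Y = -44.9°
I = V/|Z| = 127 mA
P = VI cos φ = 4.3 × 0.127 × cos(-44.9°) = 388 mW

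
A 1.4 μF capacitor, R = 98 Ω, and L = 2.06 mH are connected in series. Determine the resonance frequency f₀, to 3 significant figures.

2.96 kHz

ω₀ = 1/√(LC) = 1/√(0.00206 × 1.4e-06) = 18620 rad/s
f₀ = ω₀/(2π) = 2.96 kHz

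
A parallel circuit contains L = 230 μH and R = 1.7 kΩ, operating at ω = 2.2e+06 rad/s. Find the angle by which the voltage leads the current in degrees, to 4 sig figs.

73.42°

X_L = ωL = 506.0 Ω
Parallel: admittances add. Y = 1/R + 1/(jωL)
Y = (0.0005882 − j0.001976) S
|Y| = 0.002062 S → |Z| = 1/|Y| = 485.0 Ω, ∠Z = −∠Y = 73.42°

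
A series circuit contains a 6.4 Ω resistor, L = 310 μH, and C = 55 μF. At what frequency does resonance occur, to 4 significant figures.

ω₀ = 1/√(LC) = 1/√(0.00031 × 5.5e-05) = 7658 rad/s
f₀ = ω₀/(2π) = 1.219 kHz

1.219 kHz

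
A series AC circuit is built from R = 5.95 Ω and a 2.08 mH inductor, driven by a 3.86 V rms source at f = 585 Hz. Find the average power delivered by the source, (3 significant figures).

945 mW

ω = 2πf = 3676 rad/s
X_L = ωL = 7.65 Ω
Z = 5.95 + j7.65 Ω
|Z| = √(5.95² + 7.65²) = 9.69 Ω
∠Z = arctan(7.65/5.95) = 52.1°
I = V/|Z| = 398 mA
P = VI cos φ = 3.86 × 0.398 × cos(52.1°) = 945 mW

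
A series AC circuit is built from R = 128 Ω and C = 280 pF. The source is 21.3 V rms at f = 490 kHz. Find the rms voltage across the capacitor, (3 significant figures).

ω = 2πf = 3.079e+06 rad/s
X_C = 1/(ωC) = 1160 Ω
Z = 128 − j1160 Ω
|Z| = √(128² + 1160²) = 1170 Ω
I = V/|Z| = 18.3 mA
V_C = I·|Z_C| = 0.0183 × 1160 = 21.2 V

21.2 V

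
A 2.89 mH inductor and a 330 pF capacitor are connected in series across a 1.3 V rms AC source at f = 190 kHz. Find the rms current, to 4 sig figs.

1.426 mA

ω = 2πf = 1.194e+06 rad/s
X_L = ωL = 3450 Ω
X_C = 1/(ωC) = 2538 Ω
Net reactance X = X_L − X_C = 911.7 Ω
Z = j911.7 Ω
|Z| = √(0² + 911.7²) = 911.7 Ω
I = V/|Z| = 1.3/911.7 = 1.426 mA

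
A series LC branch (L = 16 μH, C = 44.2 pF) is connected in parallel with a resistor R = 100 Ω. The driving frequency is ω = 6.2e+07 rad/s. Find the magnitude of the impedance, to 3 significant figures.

98.8 Ω

X_L = ωL = 992 Ω
X_C = 1/(ωC) = 365 Ω
Branch 1: Z₁ = R = 100 Ω
Branch 2 (series LC): Z₂ = j(X_L − X_C) = j627 Ω
Parallel: Z = Z₁Z₂/(Z₁+Z₂), |Z| = 98.8 Ω, ∠Z = 9.06°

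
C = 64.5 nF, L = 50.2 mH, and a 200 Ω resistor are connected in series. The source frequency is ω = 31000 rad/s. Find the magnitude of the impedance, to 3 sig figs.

1070 Ω

X_L = ωL = 1560 Ω
X_C = 1/(ωC) = 500 Ω
Net reactance X = X_L − X_C = 1060 Ω
Z = 200 + j1060 Ω
|Z| = √(200² + 1060²) = 1070 Ω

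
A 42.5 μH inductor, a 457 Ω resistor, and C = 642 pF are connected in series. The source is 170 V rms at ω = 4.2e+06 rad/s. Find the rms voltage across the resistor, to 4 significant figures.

X_L = ωL = 178.5 Ω
X_C = 1/(ωC) = 370.9 Ω
Net reactance X = X_L − X_C = -192.4 Ω
Z = 457.0 − j192.4 Ω
|Z| = √(457.0² + 192.4²) = 495.8 Ω
I = V/|Z| = 342.9 mA
V_R = I·|Z_R| = 0.3429 × 457.0 = 156.7 V

156.7 V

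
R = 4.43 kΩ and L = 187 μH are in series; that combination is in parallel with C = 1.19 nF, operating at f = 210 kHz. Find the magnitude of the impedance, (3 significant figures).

ω = 2πf = 1.319e+06 rad/s
X_L = ωL = 247 Ω
X_C = 1/(ωC) = 637 Ω
Branch 1 (R+jX_L): Z₁ = 4430 + j247 Ω, |Z₁| = 4440 Ω
Branch 2 (−jX_C): Z₂ = −j637 Ω
Parallel: Z = Z₁Z₂/(Z₁+Z₂), |Z| = 635 Ω, ∠Z = -81.8°

635 Ω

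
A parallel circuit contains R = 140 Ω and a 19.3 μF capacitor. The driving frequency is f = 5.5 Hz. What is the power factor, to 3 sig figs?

ω = 2πf = 34.56 rad/s
X_C = 1/(ωC) = 1500 Ω
Parallel: admittances add. Y = 1/R + jωC
Y = (0.00714 + j0.000667) S
|Y| = 0.00717 S → |Z| = 1/|Y| = 139 Ω, ∠Z = −∠Y = -5.33°
cos φ = cos(-5.33°) = 0.996

0.996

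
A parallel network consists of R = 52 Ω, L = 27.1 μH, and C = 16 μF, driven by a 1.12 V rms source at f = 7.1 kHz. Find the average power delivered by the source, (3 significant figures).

24.1 mW

ω = 2πf = 44610 rad/s
X_L = ωL = 1.21 Ω
X_C = 1/(ωC) = 1.40 Ω
Parallel: admittances add. Y = 1/R + 1/(jωL) + jωC
Y = (0.0192 − j0.113) S
|Y| = 0.115 S → |Z| = 1/|Y| = 8.69 Ω, ∠Z = −∠Y = 80.4°
I = V/|Z| = 129 mA
P = VI cos φ = 1.12 × 0.129 × cos(80.4°) = 24.1 mW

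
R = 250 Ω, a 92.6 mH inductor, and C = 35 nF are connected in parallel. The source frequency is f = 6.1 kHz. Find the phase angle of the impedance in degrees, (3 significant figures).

ω = 2πf = 38330 rad/s
X_L = ωL = 3550 Ω
X_C = 1/(ωC) = 745 Ω
Parallel: admittances add. Y = 1/R + 1/(jωL) + jωC
Y = (0.00400 + j0.00106) S
|Y| = 0.00414 S → |Z| = 1/|Y| = 242 Ω, ∠Z = −∠Y = -14.8°

-14.8°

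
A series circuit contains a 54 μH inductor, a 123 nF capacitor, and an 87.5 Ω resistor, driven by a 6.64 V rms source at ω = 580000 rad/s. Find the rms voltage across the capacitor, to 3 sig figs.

1.04 V

X_L = ωL = 31.3 Ω
X_C = 1/(ωC) = 14.0 Ω
Net reactance X = X_L − X_C = 17.3 Ω
Z = 87.5 + j17.3 Ω
|Z| = √(87.5² + 17.3²) = 89.2 Ω
I = V/|Z| = 74.4 mA
V_C = I·|Z_C| = 0.0744 × 14.0 = 1.04 V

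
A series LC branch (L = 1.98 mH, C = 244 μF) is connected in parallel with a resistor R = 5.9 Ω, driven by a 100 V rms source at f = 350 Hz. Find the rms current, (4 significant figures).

ω = 2πf = 2199 rad/s
X_L = ωL = 4.354 Ω
X_C = 1/(ωC) = 1.864 Ω
Branch 1: Z₁ = R = 5.900 Ω
Branch 2 (series LC): Z₂ = j(X_L − X_C) = j2.491 Ω
Parallel: Z = Z₁Z₂/(Z₁+Z₂), |Z| = 2.295 Ω, ∠Z = 67.11°
I = V/|Z| = 100/2.295 = 43.58 A

43.58 A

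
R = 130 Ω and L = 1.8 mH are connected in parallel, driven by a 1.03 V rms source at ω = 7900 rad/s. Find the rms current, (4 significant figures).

X_L = ωL = 14.22 Ω
Parallel: admittances add. Y = 1/R + 1/(jωL)
Y = (0.007692 − j0.07032) S
|Y| = 0.07074 S → |Z| = 1/|Y| = 14.14 Ω, ∠Z = −∠Y = 83.76°
I = V/|Z| = 1.03/14.14 = 72.87 mA

72.87 mA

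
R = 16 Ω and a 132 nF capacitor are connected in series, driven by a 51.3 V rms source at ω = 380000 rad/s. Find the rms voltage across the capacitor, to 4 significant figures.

40.01 V

X_C = 1/(ωC) = 19.94 Ω
Z = 16.00 − j19.94 Ω
|Z| = √(16.00² + 19.94²) = 25.56 Ω
I = V/|Z| = 2.007 A
V_C = I·|Z_C| = 2.007 × 19.94 = 40.01 V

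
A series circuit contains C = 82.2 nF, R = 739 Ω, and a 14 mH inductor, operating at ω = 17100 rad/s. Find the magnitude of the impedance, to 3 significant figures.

X_L = ωL = 239 Ω
X_C = 1/(ωC) = 711 Ω
Net reactance X = X_L − X_C = -472 Ω
Z = 739 − j472 Ω
|Z| = √(739² + 472²) = 877 Ω

877 Ω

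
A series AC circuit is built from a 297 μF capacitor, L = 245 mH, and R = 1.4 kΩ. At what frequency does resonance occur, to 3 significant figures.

ω₀ = 1/√(LC) = 1/√(0.245 × 0.000297) = 117.2 rad/s
f₀ = ω₀/(2π) = 18.7 Hz

18.7 Hz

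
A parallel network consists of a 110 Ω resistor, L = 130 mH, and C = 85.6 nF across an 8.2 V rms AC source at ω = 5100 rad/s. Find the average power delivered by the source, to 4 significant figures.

X_L = ωL = 663.0 Ω
X_C = 1/(ωC) = 2291 Ω
Parallel: admittances add. Y = 1/R + 1/(jωL) + jωC
Y = (0.009091 − j0.001072) S
|Y| = 0.009154 S → |Z| = 1/|Y| = 109.2 Ω, ∠Z = −∠Y = 6.724°
I = V/|Z| = 75.06 mA
P = VI cos φ = 8.2 × 0.07506 × cos(6.724°) = 611.3 mW

611.3 mW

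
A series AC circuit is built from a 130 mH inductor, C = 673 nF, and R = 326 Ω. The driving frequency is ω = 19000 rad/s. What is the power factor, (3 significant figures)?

X_L = ωL = 2470 Ω
X_C = 1/(ωC) = 78.2 Ω
Net reactance X = X_L − X_C = 2390 Ω
Z = 326 + j2390 Ω
|Z| = √(326² + 2390²) = 2410 Ω
∠Z = arctan(2390/326) = 82.2°
cos φ = cos(82.2°) = 0.135

0.135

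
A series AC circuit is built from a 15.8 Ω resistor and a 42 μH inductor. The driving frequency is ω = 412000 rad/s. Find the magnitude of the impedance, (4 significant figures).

X_L = ωL = 17.30 Ω
Z = 15.80 + j17.30 Ω
|Z| = √(15.80² + 17.30²) = 23.43 Ω

23.43 Ω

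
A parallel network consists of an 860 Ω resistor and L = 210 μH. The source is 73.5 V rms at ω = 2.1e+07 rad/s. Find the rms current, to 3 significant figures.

87.1 mA

X_L = ωL = 4410 Ω
Parallel: admittances add. Y = 1/R + 1/(jωL)
Y = (0.00116 − j0.000227) S
|Y| = 0.00118 S → |Z| = 1/|Y| = 844 Ω, ∠Z = −∠Y = 11.0°
I = V/|Z| = 73.5/844 = 87.1 mA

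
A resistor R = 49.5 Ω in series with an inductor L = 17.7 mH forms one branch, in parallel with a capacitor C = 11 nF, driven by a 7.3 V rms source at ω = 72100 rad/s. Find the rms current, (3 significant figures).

235 μA

X_L = ωL = 1280 Ω
X_C = 1/(ωC) = 1260 Ω
Branch 1 (R+jX_L): Z₁ = 49.5 + j1280 Ω, |Z₁| = 1280 Ω
Branch 2 (−jX_C): Z₂ = −j1260 Ω
Parallel: Z = Z₁Z₂/(Z₁+Z₂), |Z| = 31100 Ω, ∠Z = -19.4°
I = V/|Z| = 7.3/31100 = 235 μA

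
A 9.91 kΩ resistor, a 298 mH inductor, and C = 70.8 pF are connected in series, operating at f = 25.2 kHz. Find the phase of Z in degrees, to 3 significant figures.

-76.7°

ω = 2πf = 158300 rad/s
X_L = ωL = 47200 Ω
X_C = 1/(ωC) = 89200 Ω
Net reactance X = X_L − X_C = -42000 Ω
Z = 9910 − j42000 Ω
|Z| = √(9910² + 42000²) = 43200 Ω
∠Z = arctan(-42000/9910) = -76.7°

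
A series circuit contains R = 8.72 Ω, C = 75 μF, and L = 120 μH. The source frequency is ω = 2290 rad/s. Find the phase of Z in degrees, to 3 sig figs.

-32.5°

X_L = ωL = 0.275 Ω
X_C = 1/(ωC) = 5.82 Ω
Net reactance X = X_L − X_C = -5.55 Ω
Z = 8.72 − j5.55 Ω
|Z| = √(8.72² + 5.55²) = 10.3 Ω
∠Z = arctan(-5.55/8.72) = -32.5°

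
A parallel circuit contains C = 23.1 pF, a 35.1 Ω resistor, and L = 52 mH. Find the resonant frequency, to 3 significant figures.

ω₀ = 1/√(LC) = 1/√(0.052 × 2.31e-11) = 912400 rad/s
f₀ = ω₀/(2π) = 145 kHz

145 kHz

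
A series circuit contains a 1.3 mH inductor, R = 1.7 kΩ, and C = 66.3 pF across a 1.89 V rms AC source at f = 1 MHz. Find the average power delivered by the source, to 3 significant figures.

168 μW

ω = 2πf = 6.283e+06 rad/s
X_L = ωL = 8170 Ω
X_C = 1/(ωC) = 2400 Ω
Net reactance X = X_L − X_C = 5770 Ω
Z = 1700 + j5770 Ω
|Z| = √(1700² + 5770²) = 6010 Ω
∠Z = arctan(5770/1700) = 73.6°
I = V/|Z| = 314 μA
P = VI cos φ = 1.89 × 0.000314 × cos(73.6°) = 168 μW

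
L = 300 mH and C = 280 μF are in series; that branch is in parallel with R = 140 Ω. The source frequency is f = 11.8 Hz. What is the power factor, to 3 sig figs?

ω = 2πf = 74.14 rad/s
X_L = ωL = 22.2 Ω
X_C = 1/(ωC) = 48.2 Ω
Branch 1: Z₁ = R = 140 Ω
Branch 2 (series LC): Z₂ = j(X_L − X_C) = −j25.9 Ω
Parallel: Z = Z₁Z₂/(Z₁+Z₂), |Z| = 25.5 Ω, ∠Z = -79.5°
cos φ = cos(-79.5°) = 0.182

0.182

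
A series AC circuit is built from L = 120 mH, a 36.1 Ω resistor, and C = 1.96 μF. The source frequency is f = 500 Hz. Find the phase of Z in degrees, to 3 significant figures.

ω = 2πf = 3142 rad/s
X_L = ωL = 377 Ω
X_C = 1/(ωC) = 162 Ω
Net reactance X = X_L − X_C = 215 Ω
Z = 36.1 + j215 Ω
|Z| = √(36.1² + 215²) = 218 Ω
∠Z = arctan(215/36.1) = 80.5°

80.5°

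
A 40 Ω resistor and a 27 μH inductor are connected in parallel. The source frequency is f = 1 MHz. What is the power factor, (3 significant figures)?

ω = 2πf = 6.283e+06 rad/s
X_L = ωL = 170 Ω
Parallel: admittances add. Y = 1/R + 1/(jωL)
Y = (0.0250 − j0.00589) S
|Y| = 0.0257 S → |Z| = 1/|Y| = 38.9 Ω, ∠Z = −∠Y = 13.3°
cos φ = cos(13.3°) = 0.973

0.973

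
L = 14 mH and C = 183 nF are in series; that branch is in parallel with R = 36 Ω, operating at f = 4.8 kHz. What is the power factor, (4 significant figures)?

0.9890

ω = 2πf = 30160 rad/s
X_L = ωL = 422.2 Ω
X_C = 1/(ωC) = 181.2 Ω
Branch 1: Z₁ = R = 36.00 Ω
Branch 2 (series LC): Z₂ = j(X_L − X_C) = j241.0 Ω
Parallel: Z = Z₁Z₂/(Z₁+Z₂), |Z| = 35.61 Ω, ∠Z = 8.494°
cos φ = cos(8.494°) = 0.9890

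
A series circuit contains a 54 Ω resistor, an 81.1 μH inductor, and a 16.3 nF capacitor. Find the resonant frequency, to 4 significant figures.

ω₀ = 1/√(LC) = 1/√(8.11e-05 × 1.63e-08) = 869800 rad/s
f₀ = ω₀/(2π) = 138.4 kHz

138.4 kHz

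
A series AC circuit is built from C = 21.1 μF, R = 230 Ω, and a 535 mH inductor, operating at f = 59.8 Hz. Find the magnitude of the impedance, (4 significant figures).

241.9 Ω

ω = 2πf = 375.7 rad/s
X_L = ωL = 201.0 Ω
X_C = 1/(ωC) = 126.1 Ω
Net reactance X = X_L − X_C = 74.88 Ω
Z = 230.0 + j74.88 Ω
|Z| = √(230.0² + 74.88²) = 241.9 Ω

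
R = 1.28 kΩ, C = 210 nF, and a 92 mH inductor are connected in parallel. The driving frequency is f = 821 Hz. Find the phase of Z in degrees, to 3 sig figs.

ω = 2πf = 5158 rad/s
X_L = ωL = 475 Ω
X_C = 1/(ωC) = 923 Ω
Parallel: admittances add. Y = 1/R + 1/(jωL) + jωC
Y = (0.000781 − j0.00102) S
|Y| = 0.00129 S → |Z| = 1/|Y| = 776 Ω, ∠Z = −∠Y = 52.7°

52.7°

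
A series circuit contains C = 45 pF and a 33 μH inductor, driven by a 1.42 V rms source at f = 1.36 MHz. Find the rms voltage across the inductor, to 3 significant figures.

ω = 2πf = 8.545e+06 rad/s
X_L = ωL = 282 Ω
X_C = 1/(ωC) = 2600 Ω
Net reactance X = X_L − X_C = -2320 Ω
Z = − j2320 Ω
|Z| = √(0² + 2320²) = 2320 Ω
I = V/|Z| = 612 μA
V_L = I·|Z_L| = 0.000612 × 282 = 0.173 V

0.173 V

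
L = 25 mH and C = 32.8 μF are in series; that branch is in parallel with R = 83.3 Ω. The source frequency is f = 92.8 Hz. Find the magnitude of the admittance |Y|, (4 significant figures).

29.11 mS

ω = 2πf = 583.1 rad/s
X_L = ωL = 14.58 Ω
X_C = 1/(ωC) = 52.29 Ω
Branch 1: Z₁ = R = 83.30 Ω
Branch 2 (series LC): Z₂ = j(X_L − X_C) = −j37.71 Ω
Parallel: Z = Z₁Z₂/(Z₁+Z₂), |Z| = 34.35 Ω, ∠Z = -65.64°
|Y| = 1/|Z| = 29.11 mS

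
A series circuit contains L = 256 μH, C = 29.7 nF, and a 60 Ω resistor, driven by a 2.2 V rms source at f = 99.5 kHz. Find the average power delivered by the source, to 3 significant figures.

19.5 mW

ω = 2πf = 625200 rad/s
X_L = ωL = 160 Ω
X_C = 1/(ωC) = 53.9 Ω
Net reactance X = X_L − X_C = 106 Ω
Z = 60.0 + j106 Ω
|Z| = √(60.0² + 106²) = 122 Ω
∠Z = arctan(106/60.0) = 60.5°
I = V/|Z| = 18.0 mA
P = VI cos φ = 2.2 × 0.0180 × cos(60.5°) = 19.5 mW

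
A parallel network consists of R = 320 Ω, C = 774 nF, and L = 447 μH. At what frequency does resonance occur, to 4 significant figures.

8.556 kHz

ω₀ = 1/√(LC) = 1/√(0.000447 × 7.74e-07) = 53760 rad/s
f₀ = ω₀/(2π) = 8.556 kHz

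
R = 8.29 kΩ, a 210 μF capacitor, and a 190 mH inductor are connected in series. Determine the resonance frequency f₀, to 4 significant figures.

ω₀ = 1/√(LC) = 1/√(0.19 × 0.00021) = 158.3 rad/s
f₀ = ω₀/(2π) = 25.20 Hz

25.20 Hz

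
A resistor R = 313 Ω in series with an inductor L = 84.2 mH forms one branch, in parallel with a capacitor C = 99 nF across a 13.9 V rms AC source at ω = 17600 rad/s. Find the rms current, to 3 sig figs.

X_L = ωL = 1480 Ω
X_C = 1/(ωC) = 574 Ω
Branch 1 (R+jX_L): Z₁ = 313 + j1480 Ω, |Z₁| = 1510 Ω
Branch 2 (−jX_C): Z₂ = −j574 Ω
Parallel: Z = Z₁Z₂/(Z₁+Z₂), |Z| = 905 Ω, ∠Z = -82.9°
I = V/|Z| = 13.9/905 = 15.4 mA

15.4 mA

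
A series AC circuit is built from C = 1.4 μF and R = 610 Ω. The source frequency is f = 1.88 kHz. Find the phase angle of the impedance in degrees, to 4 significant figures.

-5.661°

ω = 2πf = 11810 rad/s
X_C = 1/(ωC) = 60.47 Ω
Z = 610.0 − j60.47 Ω
|Z| = √(610.0² + 60.47²) = 613.0 Ω
∠Z = arctan(-60.47/610.0) = -5.661°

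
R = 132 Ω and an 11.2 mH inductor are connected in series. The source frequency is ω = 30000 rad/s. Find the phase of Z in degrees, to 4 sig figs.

X_L = ωL = 336.0 Ω
Z = 132.0 + j336.0 Ω
|Z| = √(132.0² + 336.0²) = 361.0 Ω
∠Z = arctan(336.0/132.0) = 68.55°

68.55°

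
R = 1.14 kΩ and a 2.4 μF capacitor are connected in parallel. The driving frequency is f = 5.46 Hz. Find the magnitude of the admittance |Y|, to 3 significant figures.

ω = 2πf = 34.31 rad/s
X_C = 1/(ωC) = 12100 Ω
Parallel: admittances add. Y = 1/R + jωC
Y = (0.000877 + j8.23e-05) S
|Y| = 0.000881 S → |Z| = 1/|Y| = 1140 Ω, ∠Z = −∠Y = -5.36°

881 μS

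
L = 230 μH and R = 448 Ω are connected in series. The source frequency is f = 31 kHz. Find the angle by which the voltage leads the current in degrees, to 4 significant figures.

5.710°

ω = 2πf = 194800 rad/s
X_L = ωL = 44.80 Ω
Z = 448.0 + j44.80 Ω
|Z| = √(448.0² + 44.80²) = 450.2 Ω
∠Z = arctan(44.80/448.0) = 5.710°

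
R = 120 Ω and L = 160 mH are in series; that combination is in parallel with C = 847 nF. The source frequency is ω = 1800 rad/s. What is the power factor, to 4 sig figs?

X_L = ωL = 288.0 Ω
X_C = 1/(ωC) = 655.9 Ω
Branch 1 (R+jX_L): Z₁ = 120.0 + j288.0 Ω, |Z₁| = 312.0 Ω
Branch 2 (−jX_C): Z₂ = −j655.9 Ω
Parallel: Z = Z₁Z₂/(Z₁+Z₂), |Z| = 528.8 Ω, ∠Z = 49.32°
cos φ = cos(49.32°) = 0.6519

0.6519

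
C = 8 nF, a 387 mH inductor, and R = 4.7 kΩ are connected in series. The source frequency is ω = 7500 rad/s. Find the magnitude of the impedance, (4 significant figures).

X_L = ωL = 2902 Ω
X_C = 1/(ωC) = 16670 Ω
Net reactance X = X_L − X_C = -13760 Ω
Z = 4700 − j13760 Ω
|Z| = √(4700² + 13760²) = 14540 Ω

14540 Ω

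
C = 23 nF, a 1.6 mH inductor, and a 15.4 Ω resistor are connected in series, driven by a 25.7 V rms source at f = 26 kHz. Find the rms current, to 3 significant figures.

1.59 A

ω = 2πf = 163400 rad/s
X_L = ωL = 261 Ω
X_C = 1/(ωC) = 266 Ω
Net reactance X = X_L − X_C = -4.76 Ω
Z = 15.4 − j4.76 Ω
|Z| = √(15.4² + 4.76²) = 16.1 Ω
I = V/|Z| = 25.7/16.1 = 1.59 A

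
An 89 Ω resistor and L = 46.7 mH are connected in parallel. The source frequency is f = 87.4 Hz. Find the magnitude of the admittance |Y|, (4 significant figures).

ω = 2πf = 549.2 rad/s
X_L = ωL = 25.65 Ω
Parallel: admittances add. Y = 1/R + 1/(jωL)
Y = (0.01124 − j0.03899) S
|Y| = 0.04058 S → |Z| = 1/|Y| = 24.64 Ω, ∠Z = −∠Y = 73.93°

40.58 mS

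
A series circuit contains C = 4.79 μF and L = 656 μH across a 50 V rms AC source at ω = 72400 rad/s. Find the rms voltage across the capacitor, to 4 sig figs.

X_L = ωL = 47.49 Ω
X_C = 1/(ωC) = 2.884 Ω
Net reactance X = X_L − X_C = 44.61 Ω
Z = j44.61 Ω
|Z| = √(0² + 44.61²) = 44.61 Ω
I = V/|Z| = 1.121 A
V_C = I·|Z_C| = 1.121 × 2.884 = 3.232 V

3.232 V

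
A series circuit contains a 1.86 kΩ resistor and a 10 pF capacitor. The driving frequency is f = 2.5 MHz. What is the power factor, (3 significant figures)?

ω = 2πf = 1.571e+07 rad/s
X_C = 1/(ωC) = 6370 Ω
Z = 1860 − j6370 Ω
|Z| = √(1860² + 6370²) = 6630 Ω
∠Z = arctan(-6370/1860) = -73.7°
cos φ = cos(-73.7°) = 0.280

0.280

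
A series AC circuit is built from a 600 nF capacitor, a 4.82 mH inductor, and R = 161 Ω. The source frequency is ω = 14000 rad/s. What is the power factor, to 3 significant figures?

0.952

X_L = ωL = 67.5 Ω
X_C = 1/(ωC) = 119 Ω
Net reactance X = X_L − X_C = -51.6 Ω
Z = 161 − j51.6 Ω
|Z| = √(161² + 51.6²) = 169 Ω
∠Z = arctan(-51.6/161) = -17.8°
cos φ = cos(-17.8°) = 0.952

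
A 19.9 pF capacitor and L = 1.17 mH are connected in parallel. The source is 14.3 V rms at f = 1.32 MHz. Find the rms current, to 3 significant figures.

887 μA

ω = 2πf = 8.294e+06 rad/s
X_L = ωL = 9700 Ω
X_C = 1/(ωC) = 6060 Ω
Parallel: admittances add. Y = 1/(jωL) + jωC
Y = (0 + j6.2e-05) S
|Y| = 6.2e-05 S → |Z| = 1/|Y| = 16100 Ω, ∠Z = −∠Y = -90.0°
I = V/|Z| = 14.3/16100 = 887 μA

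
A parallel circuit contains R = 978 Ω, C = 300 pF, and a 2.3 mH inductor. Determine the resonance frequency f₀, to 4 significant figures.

191.6 kHz

ω₀ = 1/√(LC) = 1/√(0.0023 × 3e-10) = 1.204e+06 rad/s
f₀ = ω₀/(2π) = 191.6 kHz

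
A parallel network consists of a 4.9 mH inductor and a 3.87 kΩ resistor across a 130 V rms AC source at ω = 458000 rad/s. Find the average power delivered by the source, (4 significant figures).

X_L = ωL = 2244 Ω
Parallel: admittances add. Y = 1/R + 1/(jωL)
Y = (0.0002584 − j0.0004456) S
|Y| = 0.0005151 S → |Z| = 1/|Y| = 1941 Ω, ∠Z = −∠Y = 59.89°
I = V/|Z| = 66.96 mA
P = VI cos φ = 130 × 0.06696 × cos(59.89°) = 4.367 W

4.367 W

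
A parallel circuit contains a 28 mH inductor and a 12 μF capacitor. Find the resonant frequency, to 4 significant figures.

ω₀ = 1/√(LC) = 1/√(0.028 × 1.2e-05) = 1725 rad/s
f₀ = ω₀/(2π) = 274.6 Hz

274.6 Hz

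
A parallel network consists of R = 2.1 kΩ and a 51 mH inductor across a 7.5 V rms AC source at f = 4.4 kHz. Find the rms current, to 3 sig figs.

ω = 2πf = 27650 rad/s
X_L = ωL = 1410 Ω
Parallel: admittances add. Y = 1/R + 1/(jωL)
Y = (0.000476 − j0.000709) S
|Y| = 0.000854 S → |Z| = 1/|Y| = 1170 Ω, ∠Z = −∠Y = 56.1°
I = V/|Z| = 7.5/1170 = 6.41 mA

6.41 mA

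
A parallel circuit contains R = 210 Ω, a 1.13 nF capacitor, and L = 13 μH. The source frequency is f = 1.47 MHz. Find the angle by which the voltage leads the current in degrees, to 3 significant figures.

ω = 2πf = 9.236e+06 rad/s
X_L = ωL = 120 Ω
X_C = 1/(ωC) = 95.8 Ω
Parallel: admittances add. Y = 1/R + 1/(jωL) + jωC
Y = (0.00476 + j0.00211) S
|Y| = 0.00521 S → |Z| = 1/|Y| = 192 Ω, ∠Z = −∠Y = -23.9°

-23.9°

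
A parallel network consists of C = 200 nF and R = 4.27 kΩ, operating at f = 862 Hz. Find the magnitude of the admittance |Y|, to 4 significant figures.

1.108 mS

ω = 2πf = 5416 rad/s
X_C = 1/(ωC) = 923.2 Ω
Parallel: admittances add. Y = 1/R + jωC
Y = (0.0002342 + j0.001083) S
|Y| = 0.001108 S → |Z| = 1/|Y| = 902.3 Ω, ∠Z = −∠Y = -77.80°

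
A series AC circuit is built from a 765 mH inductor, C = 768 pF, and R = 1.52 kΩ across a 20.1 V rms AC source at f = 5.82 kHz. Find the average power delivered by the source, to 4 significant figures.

ω = 2πf = 36570 rad/s
X_L = ωL = 27970 Ω
X_C = 1/(ωC) = 35610 Ω
Net reactance X = X_L − X_C = -7632 Ω
Z = 1520 − j7632 Ω
|Z| = √(1520² + 7632²) = 7782 Ω
∠Z = arctan(-7632/1520) = -78.74°
I = V/|Z| = 2.583 mA
P = VI cos φ = 20.1 × 0.002583 × cos(-78.74°) = 10.14 mW

10.14 mW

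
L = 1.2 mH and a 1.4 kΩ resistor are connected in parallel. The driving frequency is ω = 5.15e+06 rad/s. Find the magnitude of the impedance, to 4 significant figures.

X_L = ωL = 6180 Ω
Parallel: admittances add. Y = 1/R + 1/(jωL)
Y = (0.0007143 − j0.0001618) S
|Y| = 0.0007324 S → |Z| = 1/|Y| = 1365 Ω, ∠Z = −∠Y = 12.76°

1365 Ω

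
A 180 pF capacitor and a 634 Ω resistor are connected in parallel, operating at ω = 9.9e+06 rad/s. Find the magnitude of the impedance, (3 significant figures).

X_C = 1/(ωC) = 561 Ω
Parallel: admittances add. Y = 1/R + jωC
Y = (0.00158 + j0.00178) S
|Y| = 0.00238 S → |Z| = 1/|Y| = 420 Ω, ∠Z = −∠Y = -48.5°

420 Ω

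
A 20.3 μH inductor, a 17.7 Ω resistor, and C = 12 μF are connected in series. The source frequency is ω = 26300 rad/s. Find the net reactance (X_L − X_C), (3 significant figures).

-2.63 Ω

X_L = ωL = 0.534 Ω
X_C = 1/(ωC) = 3.17 Ω
X = 0.534 − 3.17 = -2.63 Ω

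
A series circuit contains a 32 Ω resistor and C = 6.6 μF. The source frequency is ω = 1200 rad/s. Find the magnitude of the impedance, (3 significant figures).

X_C = 1/(ωC) = 126 Ω
Z = 32.0 − j126 Ω
|Z| = √(32.0² + 126²) = 130 Ω

130 Ω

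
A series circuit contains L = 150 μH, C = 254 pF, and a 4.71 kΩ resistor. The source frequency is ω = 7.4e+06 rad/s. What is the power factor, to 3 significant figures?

X_L = ωL = 1110 Ω
X_C = 1/(ωC) = 532 Ω
Net reactance X = X_L − X_C = 578 Ω
Z = 4710 + j578 Ω
|Z| = √(4710² + 578²) = 4750 Ω
∠Z = arctan(578/4710) = 7.00°
cos φ = cos(7.00°) = 0.993

0.993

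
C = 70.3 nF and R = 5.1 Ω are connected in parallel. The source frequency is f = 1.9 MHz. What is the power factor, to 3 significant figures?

ω = 2πf = 1.194e+07 rad/s
X_C = 1/(ωC) = 1.19 Ω
Parallel: admittances add. Y = 1/R + jωC
Y = (0.196 + j0.839) S
|Y| = 0.862 S → |Z| = 1/|Y| = 1.16 Ω, ∠Z = −∠Y = -76.8°
cos φ = cos(-76.8°) = 0.228

0.228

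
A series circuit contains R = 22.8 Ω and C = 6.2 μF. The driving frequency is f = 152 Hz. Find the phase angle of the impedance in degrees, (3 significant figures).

ω = 2πf = 955.0 rad/s
X_C = 1/(ωC) = 169 Ω
Z = 22.8 − j169 Ω
|Z| = √(22.8² + 169²) = 170 Ω
∠Z = arctan(-169/22.8) = -82.3°

-82.3°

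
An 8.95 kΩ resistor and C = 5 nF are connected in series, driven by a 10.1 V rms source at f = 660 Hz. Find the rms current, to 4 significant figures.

205.9 μA

ω = 2πf = 4147 rad/s
X_C = 1/(ωC) = 48230 Ω
Z = 8950 − j48230 Ω
|Z| = √(8950² + 48230²) = 49050 Ω
I = V/|Z| = 10.1/49050 = 205.9 μA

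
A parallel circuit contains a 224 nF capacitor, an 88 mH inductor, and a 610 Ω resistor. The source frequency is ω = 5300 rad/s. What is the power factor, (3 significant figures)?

X_L = ωL = 466 Ω
X_C = 1/(ωC) = 842 Ω
Parallel: admittances add. Y = 1/R + 1/(jωL) + jωC
Y = (0.00164 − j0.000957) S
|Y| = 0.00190 S → |Z| = 1/|Y| = 527 Ω, ∠Z = −∠Y = 30.3°
cos φ = cos(30.3°) = 0.864

0.864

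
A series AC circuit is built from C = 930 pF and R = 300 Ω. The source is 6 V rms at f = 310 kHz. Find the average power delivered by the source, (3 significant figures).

27.4 mW

ω = 2πf = 1.948e+06 rad/s
X_C = 1/(ωC) = 552 Ω
Z = 300 − j552 Ω
|Z| = √(300² + 552²) = 628 Ω
∠Z = arctan(-552/300) = -61.5°
I = V/|Z| = 9.55 mA
P = VI cos φ = 6 × 0.00955 × cos(-61.5°) = 27.4 mW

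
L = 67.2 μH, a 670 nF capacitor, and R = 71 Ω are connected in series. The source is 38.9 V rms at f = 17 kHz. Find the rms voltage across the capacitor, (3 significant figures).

7.62 V

ω = 2πf = 106800 rad/s
X_L = ωL = 7.18 Ω
X_C = 1/(ωC) = 14.0 Ω
Net reactance X = X_L − X_C = -6.80 Ω
Z = 71.0 − j6.80 Ω
|Z| = √(71.0² + 6.80²) = 71.3 Ω
I = V/|Z| = 545 mA
V_C = I·|Z_C| = 0.545 × 14.0 = 7.62 V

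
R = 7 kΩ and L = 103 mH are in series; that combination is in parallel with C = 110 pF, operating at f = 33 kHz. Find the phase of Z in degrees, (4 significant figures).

ω = 2πf = 207300 rad/s
X_L = ωL = 21360 Ω
X_C = 1/(ωC) = 43840 Ω
Branch 1 (R+jX_L): Z₁ = 7000 + j21360 Ω, |Z₁| = 22470 Ω
Branch 2 (−jX_C): Z₂ = −j43840 Ω
Parallel: Z = Z₁Z₂/(Z₁+Z₂), |Z| = 41840 Ω, ∠Z = 54.56°

54.56°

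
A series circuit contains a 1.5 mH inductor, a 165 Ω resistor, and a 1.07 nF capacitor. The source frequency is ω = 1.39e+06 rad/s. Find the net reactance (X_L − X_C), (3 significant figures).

X_L = ωL = 2080 Ω
X_C = 1/(ωC) = 672 Ω
X = 2080 − 672 = 1410 Ω

1410 Ω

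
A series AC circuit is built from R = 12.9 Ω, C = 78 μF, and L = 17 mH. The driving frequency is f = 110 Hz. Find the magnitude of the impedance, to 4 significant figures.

ω = 2πf = 691.2 rad/s
X_L = ωL = 11.75 Ω
X_C = 1/(ωC) = 18.55 Ω
Net reactance X = X_L − X_C = -6.800 Ω
Z = 12.90 − j6.800 Ω
|Z| = √(12.90² + 6.800²) = 14.58 Ω

14.58 Ω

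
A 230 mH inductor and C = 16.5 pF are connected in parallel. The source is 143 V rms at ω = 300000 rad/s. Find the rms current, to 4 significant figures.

1.365 mA

X_L = ωL = 69000 Ω
X_C = 1/(ωC) = 202000 Ω
Parallel: admittances add. Y = 1/(jωL) + jωC
Y = (0 − j9.543e-06) S
|Y| = 9.543e-06 S → |Z| = 1/|Y| = 104800 Ω, ∠Z = −∠Y = 90.00°
I = V/|Z| = 143/104800 = 1.365 mA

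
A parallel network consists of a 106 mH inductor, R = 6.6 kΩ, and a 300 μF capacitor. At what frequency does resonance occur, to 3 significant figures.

28.2 Hz

ω₀ = 1/√(LC) = 1/√(0.106 × 0.0003) = 177.3 rad/s
f₀ = ω₀/(2π) = 28.2 Hz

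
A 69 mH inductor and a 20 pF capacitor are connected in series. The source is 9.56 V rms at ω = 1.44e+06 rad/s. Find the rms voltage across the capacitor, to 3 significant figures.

X_L = ωL = 99400 Ω
X_C = 1/(ωC) = 34700 Ω
Net reactance X = X_L − X_C = 64600 Ω
Z = j64600 Ω
|Z| = √(0² + 64600²) = 64600 Ω
I = V/|Z| = 148 μA
V_C = I·|Z_C| = 0.000148 × 34700 = 5.14 V

5.14 V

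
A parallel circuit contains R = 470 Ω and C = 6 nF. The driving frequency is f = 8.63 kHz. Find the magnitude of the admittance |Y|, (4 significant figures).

ω = 2πf = 54220 rad/s
X_C = 1/(ωC) = 3074 Ω
Parallel: admittances add. Y = 1/R + jωC
Y = (0.002128 + j0.0003253) S
|Y| = 0.002152 S → |Z| = 1/|Y| = 464.6 Ω, ∠Z = −∠Y = -8.694°

2.152 mS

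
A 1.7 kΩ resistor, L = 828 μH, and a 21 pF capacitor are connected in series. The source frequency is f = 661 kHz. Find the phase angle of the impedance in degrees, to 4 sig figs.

ω = 2πf = 4.153e+06 rad/s
X_L = ωL = 3439 Ω
X_C = 1/(ωC) = 11470 Ω
Net reactance X = X_L − X_C = -8027 Ω
Z = 1700 − j8027 Ω
|Z| = √(1700² + 8027²) = 8205 Ω
∠Z = arctan(-8027/1700) = -78.04°

-78.04°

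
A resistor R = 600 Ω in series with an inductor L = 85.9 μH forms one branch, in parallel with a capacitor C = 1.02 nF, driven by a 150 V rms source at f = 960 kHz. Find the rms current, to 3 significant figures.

ω = 2πf = 6.032e+06 rad/s
X_L = ωL = 518 Ω
X_C = 1/(ωC) = 163 Ω
Branch 1 (R+jX_L): Z₁ = 600 + j518 Ω, |Z₁| = 793 Ω
Branch 2 (−jX_C): Z₂ = −j163 Ω
Parallel: Z = Z₁Z₂/(Z₁+Z₂), |Z| = 185 Ω, ∠Z = -79.8°
I = V/|Z| = 150/185 = 812 mA

812 mA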